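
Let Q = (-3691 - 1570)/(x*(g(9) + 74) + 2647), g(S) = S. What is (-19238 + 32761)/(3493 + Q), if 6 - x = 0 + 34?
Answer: 4367929/1122978 ≈ 3.8896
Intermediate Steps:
x = -28 (x = 6 - (0 + 34) = 6 - 1*34 = 6 - 34 = -28)
Q = -5261/323 (Q = (-3691 - 1570)/(-28*(9 + 74) + 2647) = -5261/(-28*83 + 2647) = -5261/(-2324 + 2647) = -5261/323 ≈ -16.288)
(-19238 + 32761)/(3493 + Q) = (-19238 + 32761)/(3493 - 5261/323) = 13523/(1122978/323) = 13523*(323/1122978) = 4367929/1122978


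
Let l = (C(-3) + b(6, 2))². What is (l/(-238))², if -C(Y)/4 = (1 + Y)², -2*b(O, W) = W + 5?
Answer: 2313441/906304 ≈ 2.5526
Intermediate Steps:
b(O, W) = -5/2 - W/2 (b(O, W) = -(W + 5)/2 = -(5 + W)/2 = -5/2 - W/2)
C(Y) = -4*(1 + Y)²
l = 1521/4 (l = (-4*(1 - 3)² + (-5/2 - ½*2))² = (-4*(-2)² + (-5/2 - 1))² = (-4*4 - 7/2)² = (-16 - 7/2)² = (-39/2)² = 1521/4 ≈ 380.25)
(l/(-238))² = ((1521/4)/(-238))² = ((1521/4)*(-1/238))² = (-1521/952)² = 2313441/906304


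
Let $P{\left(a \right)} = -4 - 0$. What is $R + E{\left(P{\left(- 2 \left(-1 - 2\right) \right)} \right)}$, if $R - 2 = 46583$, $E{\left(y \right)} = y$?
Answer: $46581$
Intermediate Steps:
$P{\left(a \right)} = -4$ ($P{\left(a \right)} = -4 + 0 = -4$)
$R = 46585$ ($R = 2 + 46583 = 46585$)
$R + E{\left(P{\left(- 2 \left(-1 - 2\right) \right)} \right)} = 46585 - 4 = 46581$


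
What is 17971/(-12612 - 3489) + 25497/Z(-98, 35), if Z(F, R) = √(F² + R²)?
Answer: -17971/16101 + 25497*√221/1547 ≈ 243.90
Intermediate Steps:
17971/(-12612 - 3489) + 25497/Z(-98, 35) = 17971/(-12612 - 3489) + 25497/(√((-98)² + 35²)) = 17971/(-16101) + 25497/(√(9604 + 1225)) = 17971*(-1/16101) + 25497/(√10829) = -17971/16101 + 25497/((7*√221)) = -17971/16101 + 25497*(√221/1547) = -17971/16101 + 25497*√221/1547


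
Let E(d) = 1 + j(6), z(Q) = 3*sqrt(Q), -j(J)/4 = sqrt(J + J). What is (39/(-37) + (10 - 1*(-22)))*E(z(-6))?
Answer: 1145/37 - 9160*sqrt(3)/37 ≈ -397.85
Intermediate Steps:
j(J) = -4*sqrt(2)*sqrt(J) (j(J) = -4*sqrt(J + J) = -4*sqrt(2)*sqrt(J))
E(d) = 1 - 8*sqrt(3) (E(d) = 1 - 4*sqrt(2)*sqrt(6) = 1 - 8*sqrt(3))
(39/(-37) + (10 - 1*(-22)))*E(z(-6)) = (39/(-37) + (10 - 1*(-22)))*(1 - 8*sqrt(3)) = (39*(-1/37) + (10 + 22))*(1 - 8*sqrt(3)) = (-39/37 + 32)*(1 - 8*sqrt(3)) = 1145*(1 - 8*sqrt(3))/37 = 1145/37 - 9160*sqrt(3)/37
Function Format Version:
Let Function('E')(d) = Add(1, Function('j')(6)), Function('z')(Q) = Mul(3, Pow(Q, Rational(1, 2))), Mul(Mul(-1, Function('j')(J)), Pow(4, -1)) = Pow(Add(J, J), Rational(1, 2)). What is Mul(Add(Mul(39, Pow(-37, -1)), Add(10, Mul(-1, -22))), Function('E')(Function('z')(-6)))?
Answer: Add(Rational(1145, 37), Mul(Rational(-9160, 37), Pow(3, Rational(1, 2)))) ≈ -397.85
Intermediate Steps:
Function('j')(J) = Mul(-4, Pow(2, Rational(1, 2)), Pow(J, Rational(1, 2))) (Function('j')(J) = Mul(-4, Pow(Add(J, J), Rational(1, 2))) = Mul(-4, Pow(Mul(2, J), Rational(1, 2))) = Mul(-4, Mul(Pow(2, Rational(1, 2)), Pow(J, Rational(1, 2)))) = Mul(-4, Pow(2, Rational(1, 2)), Pow(J, Rational(1, 2))))
Function('E')(d) = Add(1, Mul(-8, Pow(3, Rational(1, 2)))) (Function('E')(d) = Add(1, Mul(-4, Pow(2, Rational(1, 2)), Pow(6, Rational(1, 2)))) = Add(1, Mul(-8, Pow(3, Rational(1, 2)))))
Mul(Add(Mul(39, Pow(-37, -1)), Add(10, Mul(-1, -22))), Function('E')(Function('z')(-6))) = Mul(Add(Mul(39, Pow(-37, -1)), Add(10, Mul(-1, -22))), Add(1, Mul(-8, Pow(3, Rational(1, 2))))) = Mul(Add(Mul(39, Rational(-1, 37)), Add(10, 22)), Add(1, Mul(-8, Pow(3, Rational(1, 2))))) = Mul(Add(Rational(-39, 37), 32), Add(1, Mul(-8, Pow(3, Rational(1, 2))))) = Mul(Rational(1145, 37), Add(1, Mul(-8, Pow(3, Rational(1, 2))))) = Add(Rational(1145, 37), Mul(Rational(-9160, 37), Pow(3, Rational(1, 2))))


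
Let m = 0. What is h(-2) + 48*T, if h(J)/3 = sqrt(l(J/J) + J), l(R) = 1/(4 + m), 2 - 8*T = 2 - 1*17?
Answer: 102 + 3*I*sqrt(7)/2 ≈ 102.0 + 3.9686*I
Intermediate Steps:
T = 17/8 (T = 1/4 - (2 - 1*17)/8 = 1/4 - (2 - 17)/8 = 1/4 - 1/8*(-15) = 1/4 + 15/8 = 17/8 ≈ 2.1250)
l(R) = 1/4 (l(R) = 1/(4 + 0) = 1/4)
h(J) = 3*sqrt(1/4 + J)
h(-2) + 48*T = 3*sqrt(1 + 4*(-2))/2 + 48*(17/8) = 3*sqrt(1 - 8)/2 + 102 = 3*sqrt(-7)/2 + 102 = 3*(I*sqrt(7))/2 + 102 = 3*I*sqrt(7)/2 + 102 = 102 + 3*I*sqrt(7)/2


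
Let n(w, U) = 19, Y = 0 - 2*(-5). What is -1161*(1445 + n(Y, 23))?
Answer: -1699704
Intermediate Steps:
Y = 10 (Y = 0 + 10 = 10)
-1161*(1445 + n(Y, 23)) = -1161*(1445 + 19) = -1161*1464 = -1699704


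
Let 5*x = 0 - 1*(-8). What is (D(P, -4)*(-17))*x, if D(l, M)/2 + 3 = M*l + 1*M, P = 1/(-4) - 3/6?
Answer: 1088/5 ≈ 217.60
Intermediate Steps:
P = -¾ (P = 1*(-¼) - 3*⅙ = -¼ - ½ = -¾ ≈ -0.75000)
x = 8/5 (x = (0 - 1*(-8))/5 = (0 + 8)/5 = (⅕)*8 = 8/5 ≈ 1.6000)
D(l, M) = -6 + 2*M + 2*M*l (D(l, M) = -6 + 2*(M*l + 1*M) = -6 + 2*(M*l + M) = -6 + 2*(M + M*l) = -6 + (2*M + 2*M*l) = -6 + 2*M + 2*M*l)
(D(P, -4)*(-17))*x = ((-6 + 2*(-4) + 2*(-4)*(-¾))*(-17))*(8/5) = ((-6 - 8 + 6)*(-17))*(8/5) = -8*(-17)*(8/5) = 136*(8/5) = 1088/5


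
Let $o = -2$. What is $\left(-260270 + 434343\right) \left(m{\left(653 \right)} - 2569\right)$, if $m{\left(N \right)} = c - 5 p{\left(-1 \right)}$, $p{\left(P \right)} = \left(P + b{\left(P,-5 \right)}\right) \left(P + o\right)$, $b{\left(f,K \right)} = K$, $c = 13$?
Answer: $-460597158$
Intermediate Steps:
$p{\left(P \right)} = \left(-5 + P\right) \left(-2 + P\right)$ ($p{\left(P \right)} = \left(P - 5\right) \left(P - 2\right) = \left(-5 + P\right) \left(-2 + P\right)$)
$m{\left(N \right)} = -77$ ($m{\left(N \right)} = 13 - 5 \left(10 + \left(-1\right)^{2} - -7\right) = 13 - 5 \left(10 + 1 + 7\right) = 13 - 90 = -77$)
$\left(-260270 + 434343\right) \left(m{\left(653 \right)} - 2569\right) = \left(-260270 + 434343\right) \left(-77 - 2569\right) = 174073 \left(-2646\right) = -460597158$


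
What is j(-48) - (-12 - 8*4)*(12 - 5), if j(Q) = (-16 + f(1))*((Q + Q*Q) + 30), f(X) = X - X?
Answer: -36268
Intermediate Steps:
f(X) = 0
j(Q) = -480 - 16*Q - 16*Q² (j(Q) = (-16 + 0)*((Q + Q*Q) + 30) = -16*((Q + Q²) + 30) = -16*(30 + Q + Q²) = -480 - 16*Q - 16*Q²)
j(-48) - (-12 - 8*4)*(12 - 5) = (-480 - 16*(-48) - 16*(-48)²) - (-12 - 8*4)*(12 - 5) = (-480 + 768 - 16*2304) - (-12 - 1*32)*7 = (-480 + 768 - 36864) - (-12 - 32)*7 = -36576 - (-44)*7 = -36576 - 1*(-308) = -36576 + 308 = -36268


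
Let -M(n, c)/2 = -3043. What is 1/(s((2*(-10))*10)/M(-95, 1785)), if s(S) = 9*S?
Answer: -3043/900 ≈ -3.3811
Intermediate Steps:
M(n, c) = 6086 (M(n, c) = -2*(-3043) = 6086)
1/(s((2*(-10))*10)/M(-95, 1785)) = 1/((9*((2*(-10))*10))/6086) = 1/((9*(-20*10))*(1/6086)) = 1/((9*(-200))*(1/6086)) = 1/(-1800*1/6086) = 1/(-900/3043) = -3043/900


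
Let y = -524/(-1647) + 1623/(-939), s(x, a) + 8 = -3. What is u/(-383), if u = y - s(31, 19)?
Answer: -4943606/197440713 ≈ -0.025038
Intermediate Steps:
s(x, a) = -11 (s(x, a) = -8 - 3 = -11)
y = -727015/515511 (y = -524*(-1/1647) + 1623*(-1/939) = 524/1647 - 541/313 = -727015/515511 ≈ -1.4103)
u = 4943606/515511 (u = -727015/515511 - 1*(-11) = -727015/515511 + 11 = 4943606/515511 ≈ 9.5897)
u/(-383) = (4943606/515511)/(-383) = (4943606/515511)*(-1/383) = -4943606/197440713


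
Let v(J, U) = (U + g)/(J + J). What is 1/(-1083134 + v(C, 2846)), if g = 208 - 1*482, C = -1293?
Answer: -1293/1400493548 ≈ -9.2325e-7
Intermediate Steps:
g = -274 (g = 208 - 482 = -274)
v(J, U) = (-274 + U)/(2*J) (v(J, U) = (U - 274)/(J + J) = (-274 + U)/((2*J)) = (-274 + U)*(1/(2*J)) = (-274 + U)/(2*J))
1/(-1083134 + v(C, 2846)) = 1/(-1083134 + (1/2)*(-274 + 2846)/(-1293)) = 1/(-1083134 + (1/2)*(-1/1293)*2572) = 1/(-1083134 - 1286/1293) = 1/(-1400493548/1293) = -1293/1400493548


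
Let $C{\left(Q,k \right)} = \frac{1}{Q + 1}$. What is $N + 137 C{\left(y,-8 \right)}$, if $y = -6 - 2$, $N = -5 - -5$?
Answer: $- \frac{137}{7} \approx -19.571$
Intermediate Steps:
$N = 0$ ($N = -5 + 5 = 0$)
$y = -8$ ($y = -6 - 2 = -8$)
$C{\left(Q,k \right)} = \frac{1}{1 + Q}$
$N + 137 C{\left(y,-8 \right)} = 0 + \frac{137}{1 - 8} = 0 + \frac{137}{-7} = 0 + 137 \left(- \frac{1}{7}\right) = 0 - \frac{137}{7} = - \frac{137}{7}$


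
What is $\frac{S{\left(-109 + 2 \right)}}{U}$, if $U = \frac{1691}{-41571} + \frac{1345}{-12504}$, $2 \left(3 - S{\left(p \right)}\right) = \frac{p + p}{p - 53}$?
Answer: $- \frac{8078617143}{513715060} \approx -15.726$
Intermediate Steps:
$S{\left(p \right)} = 3 - \frac{p}{-53 + p}$ ($S{\left(p \right)} = 3 - \frac{\left(p + p\right) \frac{1}{p - 53}}{2} = 3 - \frac{2 p \frac{1}{-53 + p}}{2} = 3 - \frac{p}{-53 + p}$)
$U = - \frac{25685753}{173267928}$ ($U = 1691 \left(- \frac{1}{41571}\right) + 1345 \left(- \frac{1}{12504}\right) = - \frac{1691}{41571} - \frac{1345}{12504} = - \frac{25685753}{173267928} \approx -0.14824$)
$\frac{S{\left(-109 + 2 \right)}}{U} = \frac{\frac{1}{-53 + \left(-109 + 2\right)} \left(-159 + 2 \left(-109 + 2\right)\right)}{- \frac{25685753}{173267928}} = \frac{-159 + 2 \left(-107\right)}{-53 - 107} \left(- \frac{173267928}{25685753}\right) = \frac{-159 - 214}{-160} \left(- \frac{173267928}{25685753}\right) = \left(- \frac{1}{160}\right) \left(-373\right) \left(- \frac{173267928}{25685753}\right) = \frac{373}{160} \left(- \frac{173267928}{25685753}\right) = - \frac{8078617143}{513715060}$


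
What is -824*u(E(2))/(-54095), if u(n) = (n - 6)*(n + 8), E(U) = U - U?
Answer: -39552/54095 ≈ -0.73116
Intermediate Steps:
E(U) = 0
u(n) = (-6 + n)*(8 + n)
-824*u(E(2))/(-54095) = -824*(-48 + 0**2 + 2*0)/(-54095) = -824*(-48 + 0 + 0)*(-1/54095) = -824*(-48)*(-1/54095) = 39552*(-1/54095) = -39552/54095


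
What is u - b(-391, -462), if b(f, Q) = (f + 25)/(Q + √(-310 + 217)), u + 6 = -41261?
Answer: -2937400157/71179 - 122*I*√93/71179 ≈ -41268.0 - 0.016529*I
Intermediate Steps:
u = -41267 (u = -6 - 41261 = -41267)
b(f, Q) = (25 + f)/(Q + I*√93) (b(f, Q) = (25 + f)/(Q + √(-93)) = (25 + f)/(Q + I*√93))
u - b(-391, -462) = -41267 - (25 - 391)/(-462 + I*√93) = -41267 - (-366)/(-462 + I*√93) = -41267 + 366/(-462 + I*√93)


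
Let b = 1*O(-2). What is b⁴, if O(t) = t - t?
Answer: 0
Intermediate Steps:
O(t) = 0
b = 0 (b = 1*0 = 0)
b⁴ = 0⁴ = 0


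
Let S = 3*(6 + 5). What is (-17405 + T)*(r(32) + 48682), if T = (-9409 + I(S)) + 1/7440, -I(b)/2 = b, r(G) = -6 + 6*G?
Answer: -2443243610183/1860 ≈ -1.3136e+9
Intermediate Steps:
S = 33 (S = 3*11 = 33)
I(b) = -2*b
T = -70493999/7440 (T = (-9409 - 2*33) + 1/7440 = (-9409 - 66) + 1/7440 = -9475 + 1/7440 = -70493999/7440 ≈ -9475.0)
(-17405 + T)*(r(32) + 48682) = (-17405 - 70493999/7440)*((-6 + 6*32) + 48682) = -199987199*((-6 + 192) + 48682)/7440 = -199987199*(186 + 48682)/7440 = -199987199/7440*48868 = -2443243610183/1860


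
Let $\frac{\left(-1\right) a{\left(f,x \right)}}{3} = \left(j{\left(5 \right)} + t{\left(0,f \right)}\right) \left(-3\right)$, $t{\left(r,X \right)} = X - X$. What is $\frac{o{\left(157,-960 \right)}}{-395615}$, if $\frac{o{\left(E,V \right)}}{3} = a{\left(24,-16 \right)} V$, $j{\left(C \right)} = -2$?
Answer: $- \frac{10368}{79123} \approx -0.13104$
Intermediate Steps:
$t{\left(r,X \right)} = 0$
$a{\left(f,x \right)} = -18$ ($a{\left(f,x \right)} = - 3 \left(-2 + 0\right) \left(-3\right) = - 3 \left(\left(-2\right) \left(-3\right)\right) = \left(-3\right) 6 = -18$)
$o{\left(E,V \right)} = - 54 V$ ($o{\left(E,V \right)} = 3 \left(- 18 V\right) = - 54 V$)
$\frac{o{\left(157,-960 \right)}}{-395615} = \frac{\left(-54\right) \left(-960\right)}{-395615} = 51840 \left(- \frac{1}{395615}\right) = - \frac{10368}{79123}$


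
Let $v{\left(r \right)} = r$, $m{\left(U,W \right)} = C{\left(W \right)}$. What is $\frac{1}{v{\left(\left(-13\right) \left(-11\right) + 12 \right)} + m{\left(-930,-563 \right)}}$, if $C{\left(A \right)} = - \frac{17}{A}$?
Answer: $\frac{563}{87282} \approx 0.0064504$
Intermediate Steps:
$m{\left(U,W \right)} = - \frac{17}{W}$
$\frac{1}{v{\left(\left(-13\right) \left(-11\right) + 12 \right)} + m{\left(-930,-563 \right)}} = \frac{1}{\left(\left(-13\right) \left(-11\right) + 12\right) - \frac{17}{-563}} = \frac{1}{\left(143 + 12\right) - - \frac{17}{563}} = \frac{1}{155 + \frac{17}{563}} = \frac{1}{\frac{87282}{563}} = \frac{563}{87282}$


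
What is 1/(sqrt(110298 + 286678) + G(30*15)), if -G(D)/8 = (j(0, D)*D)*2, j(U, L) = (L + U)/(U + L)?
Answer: -450/3215189 - sqrt(24811)/12860756 ≈ -0.00015221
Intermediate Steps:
j(U, L) = 1 (j(U, L) = (L + U)/(L + U) = 1)
G(D) = -16*D (G(D) = -8*1*D*2 = -8*D*2 = -16*D)
1/(sqrt(110298 + 286678) + G(30*15)) = 1/(sqrt(110298 + 286678) - 480*15) = 1/(sqrt(396976) - 16*450) = 1/(4*sqrt(24811) - 7200) = 1/(-7200 + 4*sqrt(24811))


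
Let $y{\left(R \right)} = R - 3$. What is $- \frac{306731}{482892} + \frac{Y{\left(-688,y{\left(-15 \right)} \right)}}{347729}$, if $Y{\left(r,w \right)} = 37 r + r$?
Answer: $- \frac{119283992347}{167915552268} \approx -0.71038$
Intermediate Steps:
$y{\left(R \right)} = -3 + R$ ($y{\left(R \right)} = R - 3 = -3 + R$)
$Y{\left(r,w \right)} = 38 r$
$- \frac{306731}{482892} + \frac{Y{\left(-688,y{\left(-15 \right)} \right)}}{347729} = - \frac{306731}{482892} + \frac{38 \left(-688\right)}{347729} = \left(-306731\right) \frac{1}{482892} - \frac{26144}{347729} = - \frac{306731}{482892} - \frac{26144}{347729} = - \frac{119283992347}{167915552268}$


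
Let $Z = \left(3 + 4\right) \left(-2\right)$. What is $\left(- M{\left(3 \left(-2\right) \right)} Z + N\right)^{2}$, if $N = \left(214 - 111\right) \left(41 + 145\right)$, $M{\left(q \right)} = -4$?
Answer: $364886404$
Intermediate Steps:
$Z = -14$ ($Z = 7 \left(-2\right) = -14$)
$N = 19158$ ($N = 103 \cdot 186 = 19158$)
$\left(- M{\left(3 \left(-2\right) \right)} Z + N\right)^{2} = \left(\left(-1\right) \left(-4\right) \left(-14\right) + 19158\right)^{2} = \left(4 \left(-14\right) + 19158\right)^{2} = \left(-56 + 19158\right)^{2} = 19102^{2} = 364886404$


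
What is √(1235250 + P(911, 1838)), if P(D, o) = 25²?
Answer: 5*√49435 ≈ 1111.7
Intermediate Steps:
P(D, o) = 625
√(1235250 + P(911, 1838)) = √(1235250 + 625) = √1235875 = 5*√49435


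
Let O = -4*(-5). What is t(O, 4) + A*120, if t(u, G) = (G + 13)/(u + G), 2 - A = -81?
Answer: 239057/24 ≈ 9960.7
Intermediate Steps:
A = 83 (A = 2 - 1*(-81) = 2 + 81 = 83)
O = 20
t(u, G) = (13 + G)/(G + u)
t(O, 4) + A*120 = (13 + 4)/(4 + 20) + 83*120 = 17/24 + 9960 = 239057/24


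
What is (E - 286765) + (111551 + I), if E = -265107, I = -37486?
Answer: -477807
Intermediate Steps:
(E - 286765) + (111551 + I) = (-265107 - 286765) + (111551 - 37486) = -551872 + 74065 = -477807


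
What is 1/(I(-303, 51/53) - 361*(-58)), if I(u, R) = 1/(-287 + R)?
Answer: 15160/317420027 ≈ 4.7760e-5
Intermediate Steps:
1/(I(-303, 51/53) - 361*(-58)) = 1/(1/(-287 + 51/53) - 361*(-58)) = 1/(1/(-287 + 51*(1/53)) + 20938) = 1/(1/(-287 + 51/53) + 20938) = 1/(1/(-15160/53) + 20938) = 1/(-53/15160 + 20938) = 1/(317420027/15160) = 15160/317420027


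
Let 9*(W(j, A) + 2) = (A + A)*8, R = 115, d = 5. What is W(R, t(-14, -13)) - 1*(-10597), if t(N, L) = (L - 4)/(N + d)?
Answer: 858467/81 ≈ 10598.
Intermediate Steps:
t(N, L) = (-4 + L)/(5 + N) (t(N, L) = (L - 4)/(N + 5) = (-4 + L)/(5 + N))
W(j, A) = -2 + 16*A/9 (W(j, A) = -2 + ((A + A)*8)/9 = -2 + ((2*A)*8)/9 = -2 + (16*A)/9 = -2 + 16*A/9)
W(R, t(-14, -13)) - 1*(-10597) = (-2 + 16*((-4 - 13)/(5 - 14))/9) - 1*(-10597) = (-2 + 16*(-17/(-9))/9) + 10597 = (-2 + 16*(-⅑*(-17))/9) + 10597 = (-2 + (16/9)*(17/9)) + 10597 = (-2 + 272/81) + 10597 = 110/81 + 10597 = 858467/81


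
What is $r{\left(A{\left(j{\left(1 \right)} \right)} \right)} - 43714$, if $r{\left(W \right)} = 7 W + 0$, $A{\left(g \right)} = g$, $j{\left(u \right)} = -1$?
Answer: $-43721$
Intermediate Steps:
$r{\left(W \right)} = 7 W$
$r{\left(A{\left(j{\left(1 \right)} \right)} \right)} - 43714 = 7 \left(-1\right) - 43714 = -7 - 43714 = -43721$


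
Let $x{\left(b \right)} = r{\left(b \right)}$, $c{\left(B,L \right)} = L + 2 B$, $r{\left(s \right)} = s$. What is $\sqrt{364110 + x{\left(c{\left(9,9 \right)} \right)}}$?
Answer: $\sqrt{364137} \approx 603.44$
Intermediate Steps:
$x{\left(b \right)} = b$
$\sqrt{364110 + x{\left(c{\left(9,9 \right)} \right)}} = \sqrt{364110 + \left(9 + 2 \cdot 9\right)} = \sqrt{364110 + \left(9 + 18\right)} = \sqrt{364110 + 27} = \sqrt{364137}$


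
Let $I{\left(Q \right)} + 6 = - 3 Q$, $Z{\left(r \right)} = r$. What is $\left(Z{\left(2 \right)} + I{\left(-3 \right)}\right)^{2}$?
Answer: $25$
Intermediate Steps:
$I{\left(Q \right)} = -6 - 3 Q$
$\left(Z{\left(2 \right)} + I{\left(-3 \right)}\right)^{2} = \left(2 - -3\right)^{2} = \left(2 + \left(-6 + 9\right)\right)^{2} = \left(2 + 3\right)^{2} = 5^{2} = 25$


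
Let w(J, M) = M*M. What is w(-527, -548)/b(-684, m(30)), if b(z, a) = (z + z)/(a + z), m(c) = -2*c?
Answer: 9309424/57 ≈ 1.6332e+5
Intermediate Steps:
b(z, a) = 2*z/(a + z) (b(z, a) = (2*z)/(a + z) = 2*z/(a + z))
w(J, M) = M²
w(-527, -548)/b(-684, m(30)) = (-548)²/((2*(-684)/(-2*30 - 684))) = 300304/((2*(-684)/(-60 - 684))) = 300304/((2*(-684)/(-744))) = 300304/((2*(-684)*(-1/744))) = 300304/(57/31) = 300304*(31/57) = 9309424/57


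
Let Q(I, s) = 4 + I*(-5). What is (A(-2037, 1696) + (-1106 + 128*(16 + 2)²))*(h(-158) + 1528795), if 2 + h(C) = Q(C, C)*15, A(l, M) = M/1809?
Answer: 112507972324370/1809 ≈ 6.2193e+10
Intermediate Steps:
A(l, M) = M/1809 (A(l, M) = M*(1/1809) = M/1809)
Q(I, s) = 4 - 5*I
h(C) = 58 - 75*C (h(C) = -2 + (4 - 5*C)*15 = -2 + (60 - 75*C) = 58 - 75*C)
(A(-2037, 1696) + (-1106 + 128*(16 + 2)²))*(h(-158) + 1528795) = ((1/1809)*1696 + (-1106 + 128*(16 + 2)²))*((58 - 75*(-158)) + 1528795) = (1696/1809 + (-1106 + 128*18²))*((58 + 11850) + 1528795) = (1696/1809 + (-1106 + 128*324))*(11908 + 1528795) = (1696/1809 + (-1106 + 41472))*1540703 = (1696/1809 + 40366)*1540703 = (73023790/1809)*1540703 = 112507972324370/1809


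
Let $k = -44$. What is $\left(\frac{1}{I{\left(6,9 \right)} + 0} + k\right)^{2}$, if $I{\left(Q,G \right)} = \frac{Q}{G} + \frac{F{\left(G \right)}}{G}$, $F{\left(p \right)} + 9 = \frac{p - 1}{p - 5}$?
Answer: $2809$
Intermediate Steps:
$F{\left(p \right)} = -9 + \frac{-1 + p}{-5 + p}$ ($F{\left(p \right)} = -9 + \frac{p - 1}{p - 5} = -9 + \frac{-1 + p}{-5 + p}$)
$I{\left(Q,G \right)} = \frac{Q}{G} + \frac{4 \left(11 - 2 G\right)}{G \left(-5 + G\right)}$ ($I{\left(Q,G \right)} = \frac{Q}{G} + \frac{4 \frac{1}{-5 + G} \left(11 - 2 G\right)}{G} = \frac{Q}{G} + \frac{4 \left(11 - 2 G\right)}{G \left(-5 + G\right)}$)
$\left(\frac{1}{I{\left(6,9 \right)} + 0} + k\right)^{2} = \left(\frac{1}{\frac{44 - 72 + 6 \left(-5 + 9\right)}{9 \left(-5 + 9\right)} + 0} - 44\right)^{2} = \left(\frac{1}{\frac{44 - 72 + 6 \cdot 4}{9 \cdot 4} + 0} - 44\right)^{2} = \left(\frac{1}{\frac{1}{9} \cdot \frac{1}{4} \left(44 - 72 + 24\right) + 0} - 44\right)^{2} = \left(\frac{1}{\frac{1}{9} \cdot \frac{1}{4} \left(-4\right) + 0} - 44\right)^{2} = \left(\frac{1}{- \frac{1}{9} + 0} - 44\right)^{2} = \left(\frac{1}{- \frac{1}{9}} - 44\right)^{2} = \left(-9 - 44\right)^{2} = \left(-53\right)^{2} = 2809$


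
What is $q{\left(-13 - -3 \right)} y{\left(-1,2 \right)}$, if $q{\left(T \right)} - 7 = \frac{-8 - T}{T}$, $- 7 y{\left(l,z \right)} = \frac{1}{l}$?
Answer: $\frac{34}{35} \approx 0.97143$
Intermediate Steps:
$y{\left(l,z \right)} = - \frac{1}{7 l}$
$q{\left(T \right)} = 7 + \frac{-8 - T}{T}$
$q{\left(-13 - -3 \right)} y{\left(-1,2 \right)} = \left(6 - \frac{8}{-13 - -3}\right) \left(- \frac{1}{7 \left(-1\right)}\right) = \left(6 - \frac{8}{-13 + 3}\right) \left(\left(- \frac{1}{7}\right) \left(-1\right)\right) = \left(6 - \frac{8}{-10}\right) \frac{1}{7} = \left(6 - - \frac{4}{5}\right) \frac{1}{7} = \left(6 + \frac{4}{5}\right) \frac{1}{7} = \frac{34}{5} \cdot \frac{1}{7} = \frac{34}{35}$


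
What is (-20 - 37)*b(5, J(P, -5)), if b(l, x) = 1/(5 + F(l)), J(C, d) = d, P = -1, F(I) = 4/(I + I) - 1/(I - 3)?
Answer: -570/49 ≈ -11.633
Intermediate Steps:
F(I) = -1/(-3 + I) + 2/I (F(I) = 4/((2*I)) - 1/(-3 + I) = 4*(1/(2*I)) - 1/(-3 + I) = 2/I - 1/(-3 + I) = -1/(-3 + I) + 2/I)
b(l, x) = 1/(5 + (-6 + l)/(l*(-3 + l)))
(-20 - 37)*b(5, J(P, -5)) = (-20 - 37)*(5*(-3 + 5)/(-6 + 5 + 5*5*(-3 + 5))) = -285*2/(-6 + 5 + 5*5*2) = -285*2/(-6 + 5 + 50) = -285*2/49 = -57*10/49 = -570/49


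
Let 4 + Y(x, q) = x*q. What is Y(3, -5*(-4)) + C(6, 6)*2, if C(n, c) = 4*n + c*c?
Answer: 176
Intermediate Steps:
C(n, c) = c² + 4*n (C(n, c) = 4*n + c² = c² + 4*n)
Y(x, q) = -4 + q*x (Y(x, q) = -4 + x*q = -4 + q*x)
Y(3, -5*(-4)) + C(6, 6)*2 = (-4 - 5*(-4)*3) + (6² + 4*6)*2 = (-4 + 20*3) + (36 + 24)*2 = (-4 + 60) + 60*2 = 56 + 120 = 176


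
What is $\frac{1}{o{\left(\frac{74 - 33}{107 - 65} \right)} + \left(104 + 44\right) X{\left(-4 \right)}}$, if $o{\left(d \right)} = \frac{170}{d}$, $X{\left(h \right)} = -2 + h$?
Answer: $- \frac{41}{29268} \approx -0.0014008$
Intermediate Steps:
$\frac{1}{o{\left(\frac{74 - 33}{107 - 65} \right)} + \left(104 + 44\right) X{\left(-4 \right)}} = \frac{1}{\frac{170}{\left(74 - 33\right) \frac{1}{107 - 65}} + \left(104 + 44\right) \left(-2 - 4\right)} = \frac{1}{\frac{170}{41 \cdot \frac{1}{42}} + 148 \left(-6\right)} = \frac{1}{\frac{170}{41 \cdot \frac{1}{42}} - 888} = \frac{1}{\frac{170}{\frac{41}{42}} - 888} = \frac{1}{170 \cdot \frac{42}{41} - 888} = \frac{1}{\frac{7140}{41} - 888} = \frac{1}{- \frac{29268}{41}} = - \frac{41}{29268}$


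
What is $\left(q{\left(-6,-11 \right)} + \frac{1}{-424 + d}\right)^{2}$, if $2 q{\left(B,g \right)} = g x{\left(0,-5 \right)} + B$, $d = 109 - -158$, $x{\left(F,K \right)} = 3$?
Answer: $\frac{37515625}{98596} \approx 380.5$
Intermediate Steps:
$d = 267$ ($d = 109 + 158 = 267$)
$q{\left(B,g \right)} = \frac{B}{2} + \frac{3 g}{2}$ ($q{\left(B,g \right)} = \frac{g 3 + B}{2} = \frac{3 g + B}{2} = \frac{B + 3 g}{2} = \frac{B}{2} + \frac{3 g}{2}$)
$\left(q{\left(-6,-11 \right)} + \frac{1}{-424 + d}\right)^{2} = \left(\left(\frac{1}{2} \left(-6\right) + \frac{3}{2} \left(-11\right)\right) + \frac{1}{-424 + 267}\right)^{2} = \left(\left(-3 - \frac{33}{2}\right) + \frac{1}{-157}\right)^{2} = \left(- \frac{39}{2} - \frac{1}{157}\right)^{2} = \left(- \frac{6125}{314}\right)^{2} = \frac{37515625}{98596}$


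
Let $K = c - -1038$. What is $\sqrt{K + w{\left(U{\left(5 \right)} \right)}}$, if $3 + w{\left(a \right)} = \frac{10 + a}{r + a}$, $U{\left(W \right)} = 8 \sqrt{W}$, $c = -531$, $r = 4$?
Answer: $\frac{\sqrt{2026 + 4040 \sqrt{5}}}{2 \sqrt{1 + 2 \sqrt{5}}} \approx 22.478$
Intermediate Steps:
$w{\left(a \right)} = -3 + \frac{10 + a}{4 + a}$
$K = 507$ ($K = -531 - -1038 = -531 + 1038 = 507$)
$\sqrt{K + w{\left(U{\left(5 \right)} \right)}} = \sqrt{507 + \frac{2 \left(-1 - 8 \sqrt{5}\right)}{4 + 8 \sqrt{5}}}$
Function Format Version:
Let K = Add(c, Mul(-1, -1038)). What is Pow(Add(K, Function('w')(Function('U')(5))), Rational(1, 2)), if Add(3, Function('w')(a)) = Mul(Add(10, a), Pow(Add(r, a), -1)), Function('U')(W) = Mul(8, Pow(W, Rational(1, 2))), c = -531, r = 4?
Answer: Mul(Rational(1, 2), Pow(Add(1, Mul(2, Pow(5, Rational(1, 2)))), Rational(-1, 2)), Pow(Add(2026, Mul(4040, Pow(5, Rational(1, 2)))), Rational(1, 2))) ≈ 22.478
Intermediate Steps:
Function('w')(a) = Add(-3, Mul(Pow(Add(4, a), -1), Add(10, a))) (Function('w')(a) = Add(-3, Mul(Add(10, a), Pow(Add(4, a), -1))) = Add(-3, Mul(Pow(Add(4, a), -1), Add(10, a))))
K = 507 (K = Add(-531, Mul(-1, -1038)) = Add(-531, 1038) = 507)
Pow(Add(K, Function('w')(Function('U')(5))), Rational(1, 2)) = Pow(Add(507, Mul(2, Pow(Add(4, Mul(8, Pow(5, Rational(1, 2)))), -1), Add(-1, Mul(-1, Mul(8, Pow(5, Rational(1, 2))))))), Rational(1, 2)) = Pow(Add(507, Mul(2, Pow(Add(4, Mul(8, Pow(5, Rational(1, 2)))), -1), Add(-1, Mul(-8, Pow(5, Rational(1, 2)))))), Rational(1, 2))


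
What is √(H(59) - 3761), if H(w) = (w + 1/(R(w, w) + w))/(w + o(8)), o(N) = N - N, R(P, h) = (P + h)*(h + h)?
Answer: I*√735171326403/13983 ≈ 61.319*I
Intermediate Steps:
R(P, h) = 2*h*(P + h) (R(P, h) = (P + h)*(2*h) = 2*h*(P + h))
o(N) = 0
H(w) = (w + 1/(w + 4*w²))/w (H(w) = (w + 1/(2*w*(w + w) + w))/(w + 0) = (w + 1/(2*w*(2*w) + w))/w = (w + 1/(4*w² + w))/w = (w + 1/(w + 4*w²))/w)
√(H(59) - 3761) = √((1 + 59² + 4*59³)/(59²*(1 + 4*59)) - 3761) = √((1 + 3481 + 4*205379)/(3481*(1 + 236)) - 3761) = √((1/3481)*(1 + 3481 + 821516)/237 - 3761) = √((1/3481)*(1/237)*824998 - 3761) = √(824998/824997 - 3761) = √(-3101988719/824997) = I*√735171326403/13983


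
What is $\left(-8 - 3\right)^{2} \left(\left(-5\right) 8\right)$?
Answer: $-4840$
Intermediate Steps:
$\left(-8 - 3\right)^{2} \left(\left(-5\right) 8\right) = \left(-11\right)^{2} \left(-40\right) = 121 \left(-40\right) = -4840$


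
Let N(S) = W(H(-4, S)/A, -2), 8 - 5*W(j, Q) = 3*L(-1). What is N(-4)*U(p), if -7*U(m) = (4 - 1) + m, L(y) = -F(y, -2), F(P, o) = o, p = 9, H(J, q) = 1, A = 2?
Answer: -24/35 ≈ -0.68571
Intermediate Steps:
L(y) = 2 (L(y) = -1*(-2) = 2)
W(j, Q) = ⅖ (W(j, Q) = 8/5 - 3*2/5 = 8/5 - ⅕*6 = 8/5 - 6/5 = ⅖)
N(S) = ⅖
U(m) = -3/7 - m/7 (U(m) = -((4 - 1) + m)/7 = -(3 + m)/7 = -3/7 - m/7)
N(-4)*U(p) = 2*(-3/7 - ⅐*9)/5 = 2*(-3/7 - 9/7)/5 = (⅖)*(-12/7) = -24/35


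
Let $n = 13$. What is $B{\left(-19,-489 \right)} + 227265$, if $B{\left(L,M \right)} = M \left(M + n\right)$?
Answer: $460029$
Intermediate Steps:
$B{\left(L,M \right)} = M \left(13 + M\right)$ ($B{\left(L,M \right)} = M \left(M + 13\right) = M \left(13 + M\right)$)
$B{\left(-19,-489 \right)} + 227265 = - 489 \left(13 - 489\right) + 227265 = \left(-489\right) \left(-476\right) + 227265 = 232764 + 227265 = 460029$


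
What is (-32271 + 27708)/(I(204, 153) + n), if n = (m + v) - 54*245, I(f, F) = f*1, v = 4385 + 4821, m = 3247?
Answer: 1521/191 ≈ 7.9633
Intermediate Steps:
v = 9206
I(f, F) = f
n = -777 (n = (3247 + 9206) - 54*245 = 12453 - 13230 = -777)
(-32271 + 27708)/(I(204, 153) + n) = (-32271 + 27708)/(204 - 777) = -4563/(-573) = -4563*(-1/573) = 1521/191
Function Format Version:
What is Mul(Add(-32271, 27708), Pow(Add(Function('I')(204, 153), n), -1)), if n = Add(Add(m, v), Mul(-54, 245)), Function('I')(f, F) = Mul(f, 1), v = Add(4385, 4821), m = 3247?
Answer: Rational(1521, 191) ≈ 7.9633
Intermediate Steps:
v = 9206
Function('I')(f, F) = f
n = -777 (n = Add(Add(3247, 9206), Mul(-54, 245)) = Add(12453, -13230) = -777)
Mul(Add(-32271, 27708), Pow(Add(Function('I')(204, 153), n), -1)) = Mul(Add(-32271, 27708), Pow(Add(204, -777), -1)) = Mul(-4563, Pow(-573, -1)) = Mul(-4563, Rational(-1, 573)) = Rational(1521, 191)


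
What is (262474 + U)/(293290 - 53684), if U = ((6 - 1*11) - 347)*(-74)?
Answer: 144261/119803 ≈ 1.2042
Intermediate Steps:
U = 26048 (U = ((6 - 11) - 347)*(-74) = (-5 - 347)*(-74) = -352*(-74) = 26048)
(262474 + U)/(293290 - 53684) = (262474 + 26048)/(293290 - 53684) = 288522/239606 = 288522*(1/239606) = 144261/119803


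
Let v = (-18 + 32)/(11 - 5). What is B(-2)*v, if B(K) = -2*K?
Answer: 28/3 ≈ 9.3333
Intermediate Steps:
v = 7/3 (v = 14/6 = 14*(⅙) = 7/3 ≈ 2.3333)
B(-2)*v = -2*(-2)*(7/3) = 4*(7/3) = 28/3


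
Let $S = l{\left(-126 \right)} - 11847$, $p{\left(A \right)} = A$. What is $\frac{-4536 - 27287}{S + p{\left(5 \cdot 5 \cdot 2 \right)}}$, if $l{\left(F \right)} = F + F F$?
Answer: $- \frac{31823}{3953} \approx -8.0503$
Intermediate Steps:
$l{\left(F \right)} = F + F^{2}$
$S = 3903$ ($S = - 126 \left(1 - 126\right) - 11847 = \left(-126\right) \left(-125\right) - 11847 = 15750 - 11847 = 3903$)
$\frac{-4536 - 27287}{S + p{\left(5 \cdot 5 \cdot 2 \right)}} = \frac{-4536 - 27287}{3903 + 5 \cdot 5 \cdot 2} = - \frac{31823}{3903 + 25 \cdot 2} = - \frac{31823}{3903 + 50} = - \frac{31823}{3953}$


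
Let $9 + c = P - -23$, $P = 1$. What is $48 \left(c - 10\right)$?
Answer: $240$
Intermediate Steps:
$c = 15$ ($c = -9 + \left(1 - -23\right) = -9 + \left(1 + 23\right) = -9 + 24 = 15$)
$48 \left(c - 10\right) = 48 \left(15 - 10\right) = 48 \cdot 5 = 240$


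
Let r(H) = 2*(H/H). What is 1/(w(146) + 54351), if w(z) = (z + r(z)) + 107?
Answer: 1/54606 ≈ 1.8313e-5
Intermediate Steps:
r(H) = 2 (r(H) = 2*1 = 2)
w(z) = 109 + z (w(z) = (z + 2) + 107 = (2 + z) + 107 = 109 + z)
1/(w(146) + 54351) = 1/((109 + 146) + 54351) = 1/(255 + 54351) = 1/54606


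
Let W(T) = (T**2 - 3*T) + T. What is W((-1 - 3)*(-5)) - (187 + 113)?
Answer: 60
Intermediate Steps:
W(T) = T**2 - 2*T
W((-1 - 3)*(-5)) - (187 + 113) = ((-1 - 3)*(-5))*(-2 + (-1 - 3)*(-5)) - (187 + 113) = (-4*(-5))*(-2 - 4*(-5)) - 1*300 = 20*(-2 + 20) - 300 = 20*18 - 300 = 360 - 300 = 60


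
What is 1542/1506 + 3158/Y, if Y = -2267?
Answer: -210039/569017 ≈ -0.36913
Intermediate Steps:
1542/1506 + 3158/Y = 1542/1506 + 3158/(-2267) = 1542*(1/1506) + 3158*(-1/2267) = 257/251 - 3158/2267 = -210039/569017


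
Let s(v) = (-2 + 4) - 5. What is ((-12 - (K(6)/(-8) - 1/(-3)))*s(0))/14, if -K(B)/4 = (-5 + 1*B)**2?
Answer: 11/4 ≈ 2.7500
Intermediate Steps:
s(v) = -3 (s(v) = 2 - 5 = -3)
K(B) = -4*(-5 + B)**2 (K(B) = -4*(-5 + 1*B)**2 = -4*(-5 + B)**2)
((-12 - (K(6)/(-8) - 1/(-3)))*s(0))/14 = ((-12 - (-4*(-5 + 6)**2/(-8) - 1/(-3)))*(-3))/14 = ((-12 - (-4*1**2*(-1/8) - 1*(-1/3)))*(-3))*(1/14) = ((-12 - (-4*1*(-1/8) + 1/3))*(-3))*(1/14) = ((-12 - (-4*(-1/8) + 1/3))*(-3))*(1/14) = ((-12 - (1/2 + 1/3))*(-3))*(1/14) = ((-12 - 1*5/6)*(-3))*(1/14) = ((-12 - 5/6)*(-3))*(1/14) = -77/6*(-3)*(1/14) = (77/2)*(1/14) = 11/4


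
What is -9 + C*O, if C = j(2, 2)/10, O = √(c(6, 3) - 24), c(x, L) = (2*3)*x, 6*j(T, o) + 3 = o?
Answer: -9 - √3/30 ≈ -9.0577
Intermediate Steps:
j(T, o) = -½ + o/6
c(x, L) = 6*x
O = 2*√3 (O = √(6*6 - 24) = √(36 - 24) = √12 = 2*√3 ≈ 3.4641)
C = -1/60 (C = (-½ + (⅙)*2)/10 = (-½ + ⅓)*(⅒) = -⅙*⅒ = -1/60 ≈ -0.016667)
-9 + C*O = -9 - √3/30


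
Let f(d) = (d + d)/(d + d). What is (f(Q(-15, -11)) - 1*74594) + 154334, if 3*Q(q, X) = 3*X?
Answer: 79741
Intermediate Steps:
Q(q, X) = X (Q(q, X) = (3*X)/3 = X)
f(d) = 1 (f(d) = (2*d)/((2*d)) = (2*d)*(1/(2*d)) = 1)
(f(Q(-15, -11)) - 1*74594) + 154334 = (1 - 1*74594) + 154334 = (1 - 74594) + 154334 = -74593 + 154334 = 79741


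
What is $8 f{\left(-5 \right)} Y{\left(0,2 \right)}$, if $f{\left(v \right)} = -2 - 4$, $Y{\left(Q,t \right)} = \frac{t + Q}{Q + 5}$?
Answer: $- \frac{96}{5} \approx -19.2$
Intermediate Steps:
$Y{\left(Q,t \right)} = \frac{Q + t}{5 + Q}$
$f{\left(v \right)} = -6$
$8 f{\left(-5 \right)} Y{\left(0,2 \right)} = 8 \left(-6\right) \frac{0 + 2}{5 + 0} = - 48 \cdot \frac{1}{5} \cdot 2 = \left(-48\right) \frac{2}{5} = - \frac{96}{5}$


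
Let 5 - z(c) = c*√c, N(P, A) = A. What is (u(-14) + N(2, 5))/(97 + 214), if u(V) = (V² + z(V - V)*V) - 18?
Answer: 113/311 ≈ 0.36334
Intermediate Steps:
z(c) = 5 - c^(3/2) (z(c) = 5 - c*√c = 5 - c^(3/2))
u(V) = -18 + V² + 5*V (u(V) = (V² + (5 - (V - V)^(3/2))*V) - 18 = (V² + (5 - 0^(3/2))*V) - 18 = (V² + (5 - 1*0)*V) - 18 = (V² + (5 + 0)*V) - 18 = (V² + 5*V) - 18 = -18 + V² + 5*V)
(u(-14) + N(2, 5))/(97 + 214) = ((-18 + (-14)² + 5*(-14)) + 5)/(97 + 214) = ((-18 + 196 - 70) + 5)/311 = (108 + 5)*(1/311) = 113*(1/311) = 113/311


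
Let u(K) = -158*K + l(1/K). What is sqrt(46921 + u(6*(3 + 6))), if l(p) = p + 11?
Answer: sqrt(12441606)/18 ≈ 195.96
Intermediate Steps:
l(p) = 11 + p
u(K) = 11 + 1/K - 158*K (u(K) = -158*K + (11 + 1/K) = 11 + 1/K - 158*K)
sqrt(46921 + u(6*(3 + 6))) = sqrt(46921 + (11 + 1/(6*(3 + 6)) - 948*(3 + 6))) = sqrt(46921 + (11 + 1/(6*9) - 948*9)) = sqrt(46921 + (11 + 1/54 - 158*54)) = sqrt(46921 + (11 + 1/54 - 8532)) = sqrt(46921 - 460133/54) = sqrt(2073601/54) = sqrt(12441606)/18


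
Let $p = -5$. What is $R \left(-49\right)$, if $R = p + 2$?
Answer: $147$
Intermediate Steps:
$R = -3$ ($R = -5 + 2 = -3$)
$R \left(-49\right) = \left(-3\right) \left(-49\right) = 147$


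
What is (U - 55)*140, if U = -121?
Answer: -24640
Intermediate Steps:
(U - 55)*140 = (-121 - 55)*140 = -176*140 = -24640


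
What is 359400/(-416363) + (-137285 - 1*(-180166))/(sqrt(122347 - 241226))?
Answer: -359400/416363 - 42881*I*sqrt(118879)/118879 ≈ -0.86319 - 124.37*I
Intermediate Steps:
359400/(-416363) + (-137285 - 1*(-180166))/(sqrt(122347 - 241226)) = 359400*(-1/416363) + (-137285 + 180166)/(sqrt(-118879)) = -359400/416363 + 42881/((I*sqrt(118879))) = -359400/416363 + 42881*(-I*sqrt(118879)/118879) = -359400/416363 - 42881*I*sqrt(118879)/118879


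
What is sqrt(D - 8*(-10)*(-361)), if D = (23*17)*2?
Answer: 3*I*sqrt(3122) ≈ 167.62*I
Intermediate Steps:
D = 782 (D = 391*2 = 782)
sqrt(D - 8*(-10)*(-361)) = sqrt(782 - 8*(-10)*(-361)) = sqrt(782 + 80*(-361)) = sqrt(782 - 28880) = sqrt(-28098) = 3*I*sqrt(3122)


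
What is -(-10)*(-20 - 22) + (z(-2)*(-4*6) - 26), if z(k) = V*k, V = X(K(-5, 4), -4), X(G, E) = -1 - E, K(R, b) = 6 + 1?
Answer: -302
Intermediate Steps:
K(R, b) = 7
V = 3 (V = -1 - 1*(-4) = -1 + 4 = 3)
z(k) = 3*k
-(-10)*(-20 - 22) + (z(-2)*(-4*6) - 26) = -(-10)*(-20 - 22) + ((3*(-2))*(-4*6) - 26) = -(-10)*(-42) + (-6*(-24) - 26) = -1*420 + (144 - 26) = -420 + 118 = -302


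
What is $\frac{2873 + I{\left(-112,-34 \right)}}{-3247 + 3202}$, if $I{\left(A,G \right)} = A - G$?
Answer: $- \frac{559}{9} \approx -62.111$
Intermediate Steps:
$\frac{2873 + I{\left(-112,-34 \right)}}{-3247 + 3202} = \frac{2873 - 78}{-3247 + 3202} = \frac{2873 + \left(-112 + 34\right)}{-45} = \left(2873 - 78\right) \left(- \frac{1}{45}\right) = 2795 \left(- \frac{1}{45}\right) = - \frac{559}{9}$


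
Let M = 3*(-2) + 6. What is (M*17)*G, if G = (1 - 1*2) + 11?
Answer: 0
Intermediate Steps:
M = 0 (M = -6 + 6 = 0)
G = 10 (G = (1 - 2) + 11 = -1 + 11 = 10)
(M*17)*G = (0*17)*10 = 0*10 = 0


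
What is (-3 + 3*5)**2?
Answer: 144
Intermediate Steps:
(-3 + 3*5)**2 = (-3 + 15)**2 = 12**2 = 144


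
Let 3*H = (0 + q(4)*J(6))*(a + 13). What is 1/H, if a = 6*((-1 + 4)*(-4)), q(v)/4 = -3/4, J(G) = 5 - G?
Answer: -1/59 ≈ -0.016949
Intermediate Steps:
q(v) = -3 (q(v) = 4*(-3/4) = -3)
a = -72 (a = 6*(3*(-4)) = 6*(-12) = -72)
H = -59 (H = ((0 - 3*(5 - 1*6))*(-72 + 13))/3 = ((0 - 3*(5 - 6))*(-59))/3 = ((0 - 3*(-1))*(-59))/3 = ((0 + 3)*(-59))/3 = (3*(-59))/3 = (1/3)*(-177) = -59)
1/H = 1/(-59) = -1/59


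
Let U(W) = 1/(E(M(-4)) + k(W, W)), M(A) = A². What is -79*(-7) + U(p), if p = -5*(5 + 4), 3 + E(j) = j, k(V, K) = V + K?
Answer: 42580/77 ≈ 552.99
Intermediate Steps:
k(V, K) = K + V
E(j) = -3 + j
p = -45 (p = -5*9 = -45)
U(W) = 1/(13 + 2*W) (U(W) = 1/((-3 + (-4)²) + (W + W)) = 1/((-3 + 16) + 2*W) = 1/(13 + 2*W))
-79*(-7) + U(p) = -79*(-7) + 1/(13 + 2*(-45)) = 553 + 1/(13 - 90) = 553 + 1/(-77) = 553 - 1/77 = 42580/77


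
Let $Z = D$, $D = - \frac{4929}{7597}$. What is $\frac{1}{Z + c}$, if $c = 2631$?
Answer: $\frac{7597}{19982778} \approx 0.00038018$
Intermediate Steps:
$D = - \frac{4929}{7597}$ ($D = \left(-4929\right) \frac{1}{7597} = - \frac{4929}{7597} \approx -0.64881$)
$Z = - \frac{4929}{7597} \approx -0.64881$
$\frac{1}{Z + c} = \frac{1}{- \frac{4929}{7597} + 2631} = \frac{1}{\frac{19982778}{7597}} = \frac{7597}{19982778}$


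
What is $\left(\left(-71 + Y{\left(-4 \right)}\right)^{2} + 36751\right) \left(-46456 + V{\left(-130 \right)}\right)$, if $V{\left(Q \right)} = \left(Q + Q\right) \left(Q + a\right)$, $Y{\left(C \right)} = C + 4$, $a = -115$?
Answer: $720661248$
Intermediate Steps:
$Y{\left(C \right)} = 4 + C$
$V{\left(Q \right)} = 2 Q \left(-115 + Q\right)$ ($V{\left(Q \right)} = \left(Q + Q\right) \left(Q - 115\right) = 2 Q \left(-115 + Q\right)$)
$\left(\left(-71 + Y{\left(-4 \right)}\right)^{2} + 36751\right) \left(-46456 + V{\left(-130 \right)}\right) = \left(\left(-71 + \left(4 - 4\right)\right)^{2} + 36751\right) \left(-46456 + 2 \left(-130\right) \left(-115 - 130\right)\right) = \left(\left(-71 + 0\right)^{2} + 36751\right) \left(-46456 + 2 \left(-130\right) \left(-245\right)\right) = \left(\left(-71\right)^{2} + 36751\right) \left(-46456 + 63700\right) = \left(5041 + 36751\right) 17244 = 41792 \cdot 17244 = 720661248$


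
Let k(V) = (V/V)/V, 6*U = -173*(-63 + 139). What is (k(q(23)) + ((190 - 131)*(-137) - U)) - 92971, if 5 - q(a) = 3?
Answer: -593173/6 ≈ -98862.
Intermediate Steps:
q(a) = 2 (q(a) = 5 - 1*3 = 5 - 3 = 2)
U = -6574/3 (U = (-173*(-63 + 139))/6 = (-173*76)/6 = (⅙)*(-13148) = -6574/3 ≈ -2191.3)
k(V) = 1/V
(k(q(23)) + ((190 - 131)*(-137) - U)) - 92971 = (1/2 + ((190 - 131)*(-137) - 1*(-6574/3))) - 92971 = (½ + (59*(-137) + 6574/3)) - 92971 = (½ + (-8083 + 6574/3)) - 92971 = (½ - 17675/3) - 92971 = -35347/6 - 92971 = -593173/6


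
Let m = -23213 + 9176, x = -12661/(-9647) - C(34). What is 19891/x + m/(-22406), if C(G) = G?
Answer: -390456984563/642312802 ≈ -607.89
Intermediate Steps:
x = -28667/877 (x = -12661/(-9647) - 1*34 = -12661*(-1/9647) - 34 = 1151/877 - 34 = -28667/877 ≈ -32.688)
m = -14037
19891/x + m/(-22406) = 19891/(-28667/877) - 14037/(-22406) = 19891*(-877/28667) - 14037*(-1/22406) = -17444407/28667 + 14037/22406 = -390456984563/642312802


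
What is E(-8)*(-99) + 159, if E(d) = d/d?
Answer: 60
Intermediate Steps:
E(d) = 1
E(-8)*(-99) + 159 = 1*(-99) + 159 = -99 + 159 = 60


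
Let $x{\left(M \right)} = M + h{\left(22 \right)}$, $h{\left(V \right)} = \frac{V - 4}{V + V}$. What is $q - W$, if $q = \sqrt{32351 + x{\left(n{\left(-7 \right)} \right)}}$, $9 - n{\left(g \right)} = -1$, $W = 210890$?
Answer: $-210890 + \frac{\sqrt{15662922}}{22} \approx -2.1071 \cdot 10^{5}$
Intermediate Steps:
$n{\left(g \right)} = 10$ ($n{\left(g \right)} = 9 - -1 = 9 + 1 = 10$)
$h{\left(V \right)} = \frac{-4 + V}{2 V}$
$x{\left(M \right)} = \frac{9}{22} + M$ ($x{\left(M \right)} = M + \frac{-4 + 22}{2 \cdot 22} = M + \frac{1}{2} \cdot \frac{1}{22} \cdot 18 = M + \frac{9}{22} = \frac{9}{22} + M$)
$q = \frac{\sqrt{15662922}}{22}$ ($q = \sqrt{32351 + \left(\frac{9}{22} + 10\right)} = \sqrt{32351 + \frac{229}{22}} = \sqrt{\frac{711951}{22}} = \frac{\sqrt{15662922}}{22} \approx 179.89$)
$q - W = \frac{\sqrt{15662922}}{22} - 210890 = -210890 + \frac{\sqrt{15662922}}{22}$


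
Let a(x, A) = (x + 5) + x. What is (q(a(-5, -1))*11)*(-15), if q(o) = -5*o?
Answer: -4125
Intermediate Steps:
a(x, A) = 5 + 2*x (a(x, A) = (5 + x) + x = 5 + 2*x)
(q(a(-5, -1))*11)*(-15) = (-5*(5 + 2*(-5))*11)*(-15) = (-5*(5 - 10)*11)*(-15) = (-5*(-5)*11)*(-15) = (25*11)*(-15) = 275*(-15) = -4125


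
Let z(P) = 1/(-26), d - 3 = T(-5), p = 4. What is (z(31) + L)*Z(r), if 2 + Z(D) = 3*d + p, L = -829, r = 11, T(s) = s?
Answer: 43110/13 ≈ 3316.2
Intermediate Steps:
d = -2 (d = 3 - 5 = -2)
z(P) = -1/26
Z(D) = -4 (Z(D) = -2 + (3*(-2) + 4) = -2 + (-6 + 4) = -2 - 2 = -4)
(z(31) + L)*Z(r) = (-1/26 - 829)*(-4) = -21555/26*(-4) = 43110/13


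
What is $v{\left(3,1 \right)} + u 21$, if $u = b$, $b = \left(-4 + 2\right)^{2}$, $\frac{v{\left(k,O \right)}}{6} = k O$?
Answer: $102$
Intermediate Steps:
$v{\left(k,O \right)} = 6 O k$ ($v{\left(k,O \right)} = 6 k O = 6 O k$)
$b = 4$ ($b = \left(-2\right)^{2} = 4$)
$u = 4$
$v{\left(3,1 \right)} + u 21 = 6 \cdot 1 \cdot 3 + 4 \cdot 21 = 18 + 84 = 102$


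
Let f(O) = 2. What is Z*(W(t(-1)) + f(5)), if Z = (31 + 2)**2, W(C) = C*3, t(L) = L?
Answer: -1089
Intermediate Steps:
W(C) = 3*C
Z = 1089 (Z = 33**2 = 1089)
Z*(W(t(-1)) + f(5)) = 1089*(3*(-1) + 2) = 1089*(-3 + 2) = 1089*(-1) = -1089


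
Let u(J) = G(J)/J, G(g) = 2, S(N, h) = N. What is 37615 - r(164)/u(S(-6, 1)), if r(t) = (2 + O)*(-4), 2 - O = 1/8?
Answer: 75137/2 ≈ 37569.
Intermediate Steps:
O = 15/8 (O = 2 - 1/8 = 15/8 ≈ 1.8750)
u(J) = 2/J
r(t) = -31/2 (r(t) = (2 + 15/8)*(-4) = (31/8)*(-4) = -31/2)
37615 - r(164)/u(S(-6, 1)) = 37615 - (-31)/(2*(2/(-6))) = 37615 - (-31)/(2*(2*(-1/6))) = 37615 - (-31)/(2*(-1/3)) = 37615 - (-31)*(-3)/2 = 37615 - 1*93/2 = 37615 - 93/2 = 75137/2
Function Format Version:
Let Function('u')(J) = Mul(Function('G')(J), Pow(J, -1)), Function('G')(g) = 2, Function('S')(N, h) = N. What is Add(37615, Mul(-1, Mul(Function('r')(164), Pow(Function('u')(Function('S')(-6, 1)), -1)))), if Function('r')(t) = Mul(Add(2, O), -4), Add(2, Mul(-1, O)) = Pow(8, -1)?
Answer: Rational(75137, 2) ≈ 37569.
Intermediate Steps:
O = Rational(15, 8) (O = Add(2, Mul(-1, Pow(8, -1))) = Add(2, Mul(-1, Rational(1, 8))) = Add(2, Rational(-1, 8)) = Rational(15, 8) ≈ 1.8750)
Function('u')(J) = Mul(2, Pow(J, -1))
Function('r')(t) = Rational(-31, 2) (Function('r')(t) = Mul(Add(2, Rational(15, 8)), -4) = Mul(Rational(31, 8), -4) = Rational(-31, 2))
Add(37615, Mul(-1, Mul(Function('r')(164), Pow(Function('u')(Function('S')(-6, 1)), -1)))) = Add(37615, Mul(-1, Mul(Rational(-31, 2), Pow(Mul(2, Pow(-6, -1)), -1)))) = Add(37615, Mul(-1, Mul(Rational(-31, 2), Pow(Mul(2, Rational(-1, 6)), -1)))) = Add(37615, Mul(-1, Mul(Rational(-31, 2), Pow(Rational(-1, 3), -1)))) = Add(37615, Mul(-1, Mul(Rational(-31, 2), -3))) = Add(37615, Mul(-1, Rational(93, 2))) = Add(37615, Rational(-93, 2)) = Rational(75137, 2)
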